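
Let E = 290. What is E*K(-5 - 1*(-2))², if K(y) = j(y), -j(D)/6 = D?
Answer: 93960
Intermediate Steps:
j(D) = -6*D
K(y) = -6*y
E*K(-5 - 1*(-2))² = 290*(-6*(-5 - 1*(-2)))² = 290*(-6*(-5 + 2))² = 290*(-6*(-3))² = 290*18² = 290*324 = 93960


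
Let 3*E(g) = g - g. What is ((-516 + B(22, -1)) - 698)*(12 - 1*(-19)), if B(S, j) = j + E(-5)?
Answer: -37665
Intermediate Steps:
E(g) = 0 (E(g) = (g - g)/3 = (1/3)*0 = 0)
B(S, j) = j (B(S, j) = j + 0 = j)
((-516 + B(22, -1)) - 698)*(12 - 1*(-19)) = ((-516 - 1) - 698)*(12 - 1*(-19)) = (-517 - 698)*(12 + 19) = -1215*31 = -37665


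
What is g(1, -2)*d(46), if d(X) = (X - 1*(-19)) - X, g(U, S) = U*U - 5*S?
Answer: 209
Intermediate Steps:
g(U, S) = U² - 5*S
d(X) = 19 (d(X) = (X + 19) - X = (19 + X) - X = 19)
g(1, -2)*d(46) = (1² - 5*(-2))*19 = (1 + 10)*19 = 11*19 = 209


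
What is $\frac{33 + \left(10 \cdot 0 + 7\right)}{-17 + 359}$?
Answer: $\frac{20}{171} \approx 0.11696$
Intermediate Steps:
$\frac{33 + \left(10 \cdot 0 + 7\right)}{-17 + 359} = \frac{33 + \left(0 + 7\right)}{342} = \left(33 + 7\right) \frac{1}{342} = 40 \cdot \frac{1}{342} = \frac{20}{171}$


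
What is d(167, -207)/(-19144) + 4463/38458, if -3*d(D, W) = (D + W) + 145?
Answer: 43392851/368119976 ≈ 0.11788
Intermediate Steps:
d(D, W) = -145/3 - D/3 - W/3 (d(D, W) = -((D + W) + 145)/3 = -(145 + D + W)/3 = -145/3 - D/3 - W/3)
d(167, -207)/(-19144) + 4463/38458 = (-145/3 - ⅓*167 - ⅓*(-207))/(-19144) + 4463/38458 = (-145/3 - 167/3 + 69)*(-1/19144) + 4463*(1/38458) = -35*(-1/19144) + 4463/38458 = 35/19144 + 4463/38458 = 43392851/368119976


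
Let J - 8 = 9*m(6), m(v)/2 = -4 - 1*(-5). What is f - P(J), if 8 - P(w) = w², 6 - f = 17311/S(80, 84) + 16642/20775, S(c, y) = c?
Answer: 151844123/332400 ≈ 456.81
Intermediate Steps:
m(v) = 2 (m(v) = 2*(-4 - 1*(-5)) = 2*(-4 + 5) = 2*1 = 2)
f = -70199077/332400 (f = 6 - (17311/80 + 16642/20775) = 6 - 1*72193477/332400 = 6 - 72193477/332400 = -70199077/332400 ≈ -211.19)
J = 26 (J = 8 + 9*2 = 8 + 18 = 26)
P(w) = 8 - w²
f - P(J) = -70199077/332400 - (8 - 1*26²) = -70199077/332400 - (8 - 1*676) = -70199077/332400 - (8 - 676) = -70199077/332400 - 1*(-668) = -70199077/332400 + 668 = 151844123/332400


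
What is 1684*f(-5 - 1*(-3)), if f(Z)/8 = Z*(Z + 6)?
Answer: -107776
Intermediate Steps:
f(Z) = 8*Z*(6 + Z) (f(Z) = 8*(Z*(Z + 6)) = 8*(Z*(6 + Z)) = 8*Z*(6 + Z))
1684*f(-5 - 1*(-3)) = 1684*(8*(-5 - 1*(-3))*(6 + (-5 - 1*(-3)))) = 1684*(8*(-5 + 3)*(6 + (-5 + 3))) = 1684*(8*(-2)*(6 - 2)) = 1684*(8*(-2)*4) = 1684*(-64) = -107776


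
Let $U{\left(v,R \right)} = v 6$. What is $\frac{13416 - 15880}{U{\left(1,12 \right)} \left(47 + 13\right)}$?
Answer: $- \frac{308}{45} \approx -6.8444$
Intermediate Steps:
$U{\left(v,R \right)} = 6 v$
$\frac{13416 - 15880}{U{\left(1,12 \right)} \left(47 + 13\right)} = \frac{13416 - 15880}{6 \cdot 1 \left(47 + 13\right)} = \frac{13416 - 15880}{6 \cdot 60} = - \frac{2464}{360} = \left(-2464\right) \frac{1}{360} = - \frac{308}{45}$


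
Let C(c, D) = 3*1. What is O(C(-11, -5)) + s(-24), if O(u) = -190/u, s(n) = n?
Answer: -262/3 ≈ -87.333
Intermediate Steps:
C(c, D) = 3
O(C(-11, -5)) + s(-24) = -190/3 - 24 = -262/3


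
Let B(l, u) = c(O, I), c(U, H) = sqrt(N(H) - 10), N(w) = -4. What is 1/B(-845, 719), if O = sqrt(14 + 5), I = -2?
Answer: -I*sqrt(14)/14 ≈ -0.26726*I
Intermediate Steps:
O = sqrt(19) ≈ 4.3589
c(U, H) = I*sqrt(14) (c(U, H) = sqrt(-4 - 10) = sqrt(-14) = I*sqrt(14))
B(l, u) = I*sqrt(14)
1/B(-845, 719) = 1/(I*sqrt(14)) = -I*sqrt(14)/14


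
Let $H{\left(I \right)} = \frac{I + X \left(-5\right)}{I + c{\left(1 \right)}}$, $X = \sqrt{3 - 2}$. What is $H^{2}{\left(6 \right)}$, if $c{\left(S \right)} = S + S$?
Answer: $\frac{1}{64} \approx 0.015625$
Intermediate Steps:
$X = 1$ ($X = \sqrt{1} = 1$)
$c{\left(S \right)} = 2 S$
$H{\left(I \right)} = \frac{-5 + I}{2 + I}$ ($H{\left(I \right)} = \frac{I + 1 \left(-5\right)}{I + 2 \cdot 1} = \frac{I - 5}{I + 2} = \frac{-5 + I}{2 + I}$)
$H^{2}{\left(6 \right)} = \left(\frac{-5 + 6}{2 + 6}\right)^{2} = \left(\frac{1}{8} \cdot 1\right)^{2} = \left(\frac{1}{8}\right)^{2} = \frac{1}{64}$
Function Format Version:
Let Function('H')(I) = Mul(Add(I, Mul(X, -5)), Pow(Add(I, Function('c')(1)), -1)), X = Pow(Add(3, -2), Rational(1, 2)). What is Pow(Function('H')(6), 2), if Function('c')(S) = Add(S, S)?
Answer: Rational(1, 64) ≈ 0.015625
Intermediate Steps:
X = 1 (X = Pow(1, Rational(1, 2)) = 1)
Function('c')(S) = Mul(2, S)
Function('H')(I) = Mul(Pow(Add(2, I), -1), Add(-5, I)) (Function('H')(I) = Mul(Add(I, Mul(1, -5)), Pow(Add(I, Mul(2, 1)), -1)) = Mul(Add(I, -5), Pow(Add(I, 2), -1)) = Mul(Add(-5, I), Pow(Add(2, I), -1)) = Mul(Pow(Add(2, I), -1), Add(-5, I)))
Pow(Function('H')(6), 2) = Pow(Mul(Pow(Add(2, 6), -1), Add(-5, 6)), 2) = Pow(Mul(Pow(8, -1), 1), 2) = Pow(Mul(Rational(1, 8), 1), 2) = Pow(Rational(1, 8), 2) = Rational(1, 64)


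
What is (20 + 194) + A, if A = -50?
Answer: 164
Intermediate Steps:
(20 + 194) + A = (20 + 194) - 50 = 214 - 50 = 164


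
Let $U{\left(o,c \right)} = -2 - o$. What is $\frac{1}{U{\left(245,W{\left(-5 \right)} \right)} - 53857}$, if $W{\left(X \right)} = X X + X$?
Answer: $- \frac{1}{54104} \approx -1.8483 \cdot 10^{-5}$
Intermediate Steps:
$W{\left(X \right)} = X + X^{2}$ ($W{\left(X \right)} = X^{2} + X = X + X^{2}$)
$\frac{1}{U{\left(245,W{\left(-5 \right)} \right)} - 53857} = \frac{1}{\left(-2 - 245\right) - 53857} = \frac{1}{-247 - 53857} = \frac{1}{-54104} = - \frac{1}{54104}$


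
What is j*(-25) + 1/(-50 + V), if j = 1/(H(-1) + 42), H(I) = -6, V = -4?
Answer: -77/108 ≈ -0.71296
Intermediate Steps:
j = 1/36 (j = 1/(-6 + 42) = 1/36 ≈ 0.027778)
j*(-25) + 1/(-50 + V) = (1/36)*(-25) + 1/(-50 - 4) = -25/36 + 1/(-54) = -25/36 - 1/54 = -77/108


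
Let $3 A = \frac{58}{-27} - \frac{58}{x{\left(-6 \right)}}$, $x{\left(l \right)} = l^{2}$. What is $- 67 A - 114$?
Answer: $- \frac{4867}{162} \approx -30.043$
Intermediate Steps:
$A = - \frac{203}{162}$ ($A = \frac{\frac{58}{-27} - \frac{58}{\left(-6\right)^{2}}}{3} = \frac{58 \left(- \frac{1}{27}\right) - \frac{58}{36}}{3} = \frac{- \frac{58}{27} - \frac{29}{18}}{3} = \frac{1}{3} \left(- \frac{203}{54}\right) = - \frac{203}{162} \approx -1.2531$)
$- 67 A - 114 = \left(-67\right) \left(- \frac{203}{162}\right) - 114 = \frac{13601}{162} - 114 = - \frac{4867}{162}$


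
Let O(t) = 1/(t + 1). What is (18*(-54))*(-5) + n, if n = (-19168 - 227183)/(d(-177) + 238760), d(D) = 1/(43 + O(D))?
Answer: 8778683748543/1806697096 ≈ 4859.0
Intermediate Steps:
O(t) = 1/(1 + t)
d(D) = 1/(43 + 1/(1 + D))
n = -1864138017/1806697096 (n = (-19168 - 227183)/((1 - 177)/(44 + 43*(-177)) + 238760) = -246351/(-176/(44 - 7611) + 238760) = -246351/(-176/(-7567) + 238760) = -246351/(-1/7567*(-176) + 238760) = -246351/(176/7567 + 238760) = -246351/1806697096/7567 = -246351*7567/1806697096 = -1864138017/1806697096 ≈ -1.0318)
(18*(-54))*(-5) + n = (18*(-54))*(-5) - 1864138017/1806697096 = -972*(-5) - 1864138017/1806697096 = 4860 - 1864138017/1806697096 = 8778683748543/1806697096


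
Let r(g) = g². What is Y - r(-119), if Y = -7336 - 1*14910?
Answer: -36407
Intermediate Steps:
Y = -22246 (Y = -7336 - 14910 = -22246)
Y - r(-119) = -22246 - 1*(-119)² = -22246 - 1*14161 = -22246 - 14161 = -36407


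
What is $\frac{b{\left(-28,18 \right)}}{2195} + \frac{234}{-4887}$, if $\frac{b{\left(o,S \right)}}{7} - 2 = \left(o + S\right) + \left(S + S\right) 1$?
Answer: $\frac{49358}{1191885} \approx 0.041412$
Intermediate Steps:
$b{\left(o,S \right)} = 14 + 7 o + 21 S$ ($b{\left(o,S \right)} = 14 + 7 \left(\left(o + S\right) + \left(S + S\right) 1\right) = 14 + 7 \left(\left(S + o\right) + 2 S 1\right) = 14 + 7 \left(\left(S + o\right) + 2 S\right) = 14 + 7 \left(o + 3 S\right) = 14 + \left(7 o + 21 S\right) = 14 + 7 o + 21 S$)
$\frac{b{\left(-28,18 \right)}}{2195} + \frac{234}{-4887} = \frac{14 + 7 \left(-28\right) + 21 \cdot 18}{2195} + \frac{234}{-4887} = \left(14 - 196 + 378\right) \frac{1}{2195} + 234 \left(- \frac{1}{4887}\right) = 196 \cdot \frac{1}{2195} - \frac{26}{543} = \frac{196}{2195} - \frac{26}{543} = \frac{49358}{1191885}$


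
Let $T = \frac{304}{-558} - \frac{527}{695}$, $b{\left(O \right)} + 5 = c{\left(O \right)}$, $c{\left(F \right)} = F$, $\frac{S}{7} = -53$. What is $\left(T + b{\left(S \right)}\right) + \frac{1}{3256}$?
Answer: $- \frac{238211869063}{631354680} \approx -377.3$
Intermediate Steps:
$S = -371$ ($S = 7 \left(-53\right) = -371$)
$b{\left(O \right)} = -5 + O$
$T = - \frac{252673}{193905}$ ($T = 304 \left(- \frac{1}{558}\right) - \frac{527}{695} = - \frac{152}{279} - \frac{527}{695} = - \frac{252673}{193905} \approx -1.3031$)
$\left(T + b{\left(S \right)}\right) + \frac{1}{3256} = \left(- \frac{252673}{193905} - 376\right) + \frac{1}{3256} = - \frac{73160953}{193905} + \frac{1}{3256} = - \frac{238211869063}{631354680}$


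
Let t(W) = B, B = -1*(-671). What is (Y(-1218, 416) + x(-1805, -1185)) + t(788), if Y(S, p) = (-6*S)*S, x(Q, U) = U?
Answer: -8901658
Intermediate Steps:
B = 671
t(W) = 671
Y(S, p) = -6*S**2
(Y(-1218, 416) + x(-1805, -1185)) + t(788) = (-6*(-1218)**2 - 1185) + 671 = (-6*1483524 - 1185) + 671 = (-8901144 - 1185) + 671 = -8902329 + 671 = -8901658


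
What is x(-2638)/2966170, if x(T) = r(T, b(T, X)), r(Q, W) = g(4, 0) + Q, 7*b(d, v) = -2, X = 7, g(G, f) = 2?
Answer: -1318/1483085 ≈ -0.00088869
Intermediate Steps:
b(d, v) = -2/7 (b(d, v) = (⅐)*(-2) = -2/7)
r(Q, W) = 2 + Q
x(T) = 2 + T
x(-2638)/2966170 = (2 - 2638)/2966170 = -2636*1/2966170 = -1318/1483085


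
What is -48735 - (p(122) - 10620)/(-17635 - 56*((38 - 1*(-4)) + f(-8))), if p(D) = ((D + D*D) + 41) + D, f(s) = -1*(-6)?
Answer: -990436856/20323 ≈ -48735.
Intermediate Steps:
f(s) = 6
p(D) = 41 + D² + 2*D (p(D) = ((D + D²) + 41) + D = (41 + D + D²) + D = 41 + D² + 2*D)
-48735 - (p(122) - 10620)/(-17635 - 56*((38 - 1*(-4)) + f(-8))) = -48735 - ((41 + 122² + 2*122) - 10620)/(-17635 - 56*((38 - 1*(-4)) + 6)) = -48735 - ((41 + 14884 + 244) - 10620)/(-17635 - 56*((38 + 4) + 6)) = -48735 - (15169 - 10620)/(-17635 - 56*(42 + 6)) = -48735 - 4549/(-17635 - 56*48) = -48735 - 4549/(-17635 - 2688) = -48735 - 4549/(-20323) = -48735 - 4549*(-1)/20323 = -48735 - 1*(-4549/20323) = -48735 + 4549/20323 = -990436856/20323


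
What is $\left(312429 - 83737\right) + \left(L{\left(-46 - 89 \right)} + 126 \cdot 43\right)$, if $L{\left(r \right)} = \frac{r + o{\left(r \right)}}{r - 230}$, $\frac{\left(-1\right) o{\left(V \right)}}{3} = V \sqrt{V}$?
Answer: $\frac{17090057}{73} - \frac{243 i \sqrt{15}}{73} \approx 2.3411 \cdot 10^{5} - 12.892 i$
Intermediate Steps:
$o{\left(V \right)} = - 3 V^{\frac{3}{2}}$ ($o{\left(V \right)} = - 3 V \sqrt{V} = - 3 V^{\frac{3}{2}}$)
$L{\left(r \right)} = \frac{r - 3 r^{\frac{3}{2}}}{-230 + r}$ ($L{\left(r \right)} = \frac{r - 3 r^{\frac{3}{2}}}{r - 230} = \frac{r - 3 r^{\frac{3}{2}}}{-230 + r}$)
$\left(312429 - 83737\right) + \left(L{\left(-46 - 89 \right)} + 126 \cdot 43\right) = \left(312429 - 83737\right) + \left(\frac{\left(-46 - 89\right) - 3 \left(-46 - 89\right)^{\frac{3}{2}}}{-230 - 135} + 126 \cdot 43\right) = 228692 + \left(\frac{\left(-46 - 89\right) - 3 \left(-46 - 89\right)^{\frac{3}{2}}}{-230 - 135} + 5418\right) = 228692 + \left(\frac{-135 - 3 \left(-135\right)^{\frac{3}{2}}}{-230 - 135} + 5418\right) = 228692 + \left(\frac{-135 - 3 \left(- 405 i \sqrt{15}\right)}{-365} + 5418\right) = 228692 + \left(- \frac{-135 + 1215 i \sqrt{15}}{365} + 5418\right) = 228692 + \left(\left(\frac{27}{73} - \frac{243 i \sqrt{15}}{73}\right) + 5418\right) = 228692 + \left(\frac{395541}{73} - \frac{243 i \sqrt{15}}{73}\right) = \frac{17090057}{73} - \frac{243 i \sqrt{15}}{73}$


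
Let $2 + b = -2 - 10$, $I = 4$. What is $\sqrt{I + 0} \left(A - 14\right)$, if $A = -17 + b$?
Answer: $-90$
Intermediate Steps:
$b = -14$ ($b = -2 - 12 = -14$)
$A = -31$ ($A = -17 - 14 = -31$)
$\sqrt{I + 0} \left(A - 14\right) = \sqrt{4 + 0} \left(-31 - 14\right) = \sqrt{4} \left(-45\right) = 2 \left(-45\right) = -90$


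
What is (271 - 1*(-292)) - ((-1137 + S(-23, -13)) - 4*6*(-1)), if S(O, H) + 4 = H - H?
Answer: 1680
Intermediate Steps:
S(O, H) = -4 (S(O, H) = -4 + (H - H) = -4 + 0 = -4)
(271 - 1*(-292)) - ((-1137 + S(-23, -13)) - 4*6*(-1)) = (271 - 1*(-292)) - ((-1137 - 4) - 4*6*(-1)) = (271 + 292) - (-1141 - 24*(-1)) = 563 - (-1141 - 1*(-24)) = 563 - (-1141 + 24) = 563 - 1*(-1117) = 563 + 1117 = 1680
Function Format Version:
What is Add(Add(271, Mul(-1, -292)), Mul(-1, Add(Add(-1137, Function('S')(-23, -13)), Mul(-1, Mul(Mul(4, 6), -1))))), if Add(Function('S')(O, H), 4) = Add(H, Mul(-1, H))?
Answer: 1680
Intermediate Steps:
Function('S')(O, H) = -4 (Function('S')(O, H) = Add(-4, Add(H, Mul(-1, H))) = Add(-4, 0) = -4)
Add(Add(271, Mul(-1, -292)), Mul(-1, Add(Add(-1137, Function('S')(-23, -13)), Mul(-1, Mul(Mul(4, 6), -1))))) = Add(Add(271, Mul(-1, -292)), Mul(-1, Add(Add(-1137, -4), Mul(-1, Mul(Mul(4, 6), -1))))) = Add(Add(271, 292), Mul(-1, Add(-1141, Mul(-1, Mul(24, -1))))) = Add(563, Mul(-1, Add(-1141, Mul(-1, -24)))) = Add(563, Mul(-1, Add(-1141, 24))) = Add(563, Mul(-1, -1117)) = Add(563, 1117) = 1680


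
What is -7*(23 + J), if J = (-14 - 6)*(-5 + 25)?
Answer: 2639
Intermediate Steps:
J = -400 (J = -20*20 = -400)
-7*(23 + J) = -7*(23 - 400) = -7*(-377) = 2639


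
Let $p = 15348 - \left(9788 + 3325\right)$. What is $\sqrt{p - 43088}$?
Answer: $i \sqrt{40853} \approx 202.12 i$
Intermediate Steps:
$p = 2235$ ($p = 15348 - 13113 = 2235$)
$\sqrt{p - 43088} = \sqrt{2235 - 43088} = \sqrt{-40853} = i \sqrt{40853}$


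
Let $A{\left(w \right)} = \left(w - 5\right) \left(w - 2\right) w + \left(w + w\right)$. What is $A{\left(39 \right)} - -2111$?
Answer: $51251$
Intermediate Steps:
$A{\left(w \right)} = 2 w + w \left(-5 + w\right) \left(-2 + w\right)$ ($A{\left(w \right)} = \left(-5 + w\right) \left(-2 + w\right) w + 2 w = w \left(-5 + w\right) \left(-2 + w\right) + 2 w = 2 w + w \left(-5 + w\right) \left(-2 + w\right)$)
$A{\left(39 \right)} - -2111 = 39 \left(12 + 39^{2} - 273\right) - -2111 = 39 \left(12 + 1521 - 273\right) + 2111 = 39 \cdot 1260 + 2111 = 49140 + 2111 = 51251$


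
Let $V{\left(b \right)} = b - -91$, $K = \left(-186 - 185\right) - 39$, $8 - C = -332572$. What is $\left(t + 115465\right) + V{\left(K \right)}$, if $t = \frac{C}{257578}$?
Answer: $\frac{14829704484}{128789} \approx 1.1515 \cdot 10^{5}$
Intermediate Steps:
$C = 332580$ ($C = 8 - -332572 = 8 + 332572 = 332580$)
$K = -410$ ($K = -371 - 39 = -410$)
$t = \frac{166290}{128789}$ ($t = \frac{332580}{257578} = 332580 \cdot \frac{1}{257578} = \frac{166290}{128789} \approx 1.2912$)
$V{\left(b \right)} = 91 + b$ ($V{\left(b \right)} = b + 91 = 91 + b$)
$\left(t + 115465\right) + V{\left(K \right)} = \left(\frac{166290}{128789} + 115465\right) + \left(91 - 410\right) = \frac{14870788175}{128789} - 319 = \frac{14829704484}{128789}$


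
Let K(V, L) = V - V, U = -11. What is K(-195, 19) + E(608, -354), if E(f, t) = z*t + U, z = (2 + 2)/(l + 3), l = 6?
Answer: -505/3 ≈ -168.33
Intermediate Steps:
K(V, L) = 0
z = 4/9 (z = (2 + 2)/(6 + 3) = 4/9 ≈ 0.44444)
E(f, t) = -11 + 4*t/9 (E(f, t) = 4*t/9 - 11 = -11 + 4*t/9)
K(-195, 19) + E(608, -354) = 0 + (-11 + (4/9)*(-354)) = 0 + (-11 - 472/3) = 0 - 505/3 = -505/3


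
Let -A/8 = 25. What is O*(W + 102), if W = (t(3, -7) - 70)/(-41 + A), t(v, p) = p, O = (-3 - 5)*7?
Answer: -1380904/241 ≈ -5729.9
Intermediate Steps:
O = -56 (O = -8*7 = -56)
A = -200 (A = -8*25 = -200)
W = 77/241 (W = (-7 - 70)/(-41 - 200) = -77/(-241) = -77*(-1/241) = 77/241 ≈ 0.31950)
O*(W + 102) = -56*(77/241 + 102) = -56*24659/241 = -1380904/241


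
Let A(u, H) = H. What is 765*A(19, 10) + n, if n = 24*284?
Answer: 14466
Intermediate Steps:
n = 6816
765*A(19, 10) + n = 765*10 + 6816 = 7650 + 6816 = 14466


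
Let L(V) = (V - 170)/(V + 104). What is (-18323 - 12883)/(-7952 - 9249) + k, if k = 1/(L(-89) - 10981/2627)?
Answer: 25694634843/14536702708 ≈ 1.7676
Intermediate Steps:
L(V) = (-170 + V)/(104 + V)
k = -39405/845108 (k = 1/((-170 - 89)/(104 - 89) - 10981/2627) = 1/(-259/15 - 10981*1/2627) = 1/((1/15)*(-259) - 10981/2627) = 1/(-259/15 - 10981/2627) = 1/(-845108/39405) = -39405/845108 ≈ -0.046627)
(-18323 - 12883)/(-7952 - 9249) + k = (-18323 - 12883)/(-7952 - 9249) - 39405/845108 = -31206/(-17201) - 39405/845108 = -31206*(-1/17201) - 39405/845108 = 31206/17201 - 39405/845108 = 25694634843/14536702708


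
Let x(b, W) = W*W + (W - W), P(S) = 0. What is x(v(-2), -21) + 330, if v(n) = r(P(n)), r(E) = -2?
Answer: 771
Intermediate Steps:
v(n) = -2
x(b, W) = W² (x(b, W) = W² + 0 = W²)
x(v(-2), -21) + 330 = (-21)² + 330 = 441 + 330 = 771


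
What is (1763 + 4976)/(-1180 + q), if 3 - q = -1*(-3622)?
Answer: -6739/4799 ≈ -1.4043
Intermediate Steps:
q = -3619 (q = 3 - (-1)*(-3622) = 3 - 1*3622 = 3 - 3622 = -3619)
(1763 + 4976)/(-1180 + q) = (1763 + 4976)/(-1180 - 3619) = 6739/(-4799) = 6739*(-1/4799) = -6739/4799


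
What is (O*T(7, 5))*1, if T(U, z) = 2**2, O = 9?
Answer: 36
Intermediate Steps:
T(U, z) = 4
(O*T(7, 5))*1 = (9*4)*1 = 36*1 = 36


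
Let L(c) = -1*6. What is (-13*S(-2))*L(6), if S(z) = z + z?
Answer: -312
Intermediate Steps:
S(z) = 2*z
L(c) = -6
(-13*S(-2))*L(6) = -26*(-2)*(-6) = -13*(-4)*(-6) = 52*(-6) = -312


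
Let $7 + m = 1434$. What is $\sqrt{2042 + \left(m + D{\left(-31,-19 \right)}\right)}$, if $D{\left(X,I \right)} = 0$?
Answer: $\sqrt{3469} \approx 58.898$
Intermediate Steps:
$m = 1427$ ($m = -7 + 1434 = 1427$)
$\sqrt{2042 + \left(m + D{\left(-31,-19 \right)}\right)} = \sqrt{2042 + \left(1427 + 0\right)} = \sqrt{2042 + 1427} = \sqrt{3469}$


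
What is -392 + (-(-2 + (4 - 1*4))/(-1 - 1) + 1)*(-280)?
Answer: -392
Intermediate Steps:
-392 + (-(-2 + (4 - 1*4))/(-1 - 1) + 1)*(-280) = -392 + (-(-2 + (4 - 4))/(-2) + 1)*(-280) = -392 + (-(-2 + 0)*(-1)/2 + 1)*(-280) = -392 + (-(-2)*(-1)/2 + 1)*(-280) = -392 + (-1*1 + 1)*(-280) = -392 + (-1 + 1)*(-280) = -392 + 0*(-280) = -392 + 0 = -392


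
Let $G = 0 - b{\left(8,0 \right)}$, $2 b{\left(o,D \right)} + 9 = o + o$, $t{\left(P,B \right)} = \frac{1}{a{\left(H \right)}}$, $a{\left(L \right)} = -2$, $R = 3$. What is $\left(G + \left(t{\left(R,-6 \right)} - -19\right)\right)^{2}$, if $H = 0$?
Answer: $225$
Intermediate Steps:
$t{\left(P,B \right)} = - \frac{1}{2}$ ($t{\left(P,B \right)} = \frac{1}{-2} = - \frac{1}{2}$)
$b{\left(o,D \right)} = - \frac{9}{2} + o$ ($b{\left(o,D \right)} = - \frac{9}{2} + \frac{o + o}{2} = - \frac{9}{2} + \frac{2 o}{2} = - \frac{9}{2} + o$)
$G = - \frac{7}{2}$ ($G = 0 - \left(- \frac{9}{2} + 8\right) = 0 - \frac{7}{2} = - \frac{7}{2} \approx -3.5$)
$\left(G + \left(t{\left(R,-6 \right)} - -19\right)\right)^{2} = \left(- \frac{7}{2} - - \frac{37}{2}\right)^{2} = \left(- \frac{7}{2} + \left(- \frac{1}{2} + 19\right)\right)^{2} = \left(- \frac{7}{2} + \frac{37}{2}\right)^{2} = 15^{2} = 225$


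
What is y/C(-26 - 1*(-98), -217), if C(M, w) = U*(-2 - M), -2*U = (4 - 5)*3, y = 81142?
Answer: -81142/111 ≈ -731.01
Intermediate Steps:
U = 3/2 (U = -(4 - 5)*3/2 = -(-1)*3/2 = -½*(-3) = 3/2 ≈ 1.5000)
C(M, w) = -3 - 3*M/2 (C(M, w) = 3*(-2 - M)/2 = -3 - 3*M/2)
y/C(-26 - 1*(-98), -217) = 81142/(-3 - 3*(-26 - 1*(-98))/2) = 81142/(-3 - 3*(-26 + 98)/2) = 81142/(-3 - 3/2*72) = 81142/(-3 - 108) = 81142/(-111) = 81142*(-1/111) = -81142/111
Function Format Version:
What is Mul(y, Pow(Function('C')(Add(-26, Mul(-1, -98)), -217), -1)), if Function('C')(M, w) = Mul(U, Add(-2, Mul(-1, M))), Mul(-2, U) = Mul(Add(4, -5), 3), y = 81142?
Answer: Rational(-81142, 111) ≈ -731.01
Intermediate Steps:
U = Rational(3, 2) (U = Mul(Rational(-1, 2), Mul(Add(4, -5), 3)) = Mul(Rational(-1, 2), Mul(-1, 3)) = Mul(Rational(-1, 2), -3) = Rational(3, 2) ≈ 1.5000)
Function('C')(M, w) = Add(-3, Mul(Rational(-3, 2), M)) (Function('C')(M, w) = Mul(Rational(3, 2), Add(-2, Mul(-1, M))) = Add(-3, Mul(Rational(-3, 2), M)))
Mul(y, Pow(Function('C')(Add(-26, Mul(-1, -98)), -217), -1)) = Mul(81142, Pow(Add(-3, Mul(Rational(-3, 2), Add(-26, Mul(-1, -98)))), -1)) = Mul(81142, Pow(Add(-3, Mul(Rational(-3, 2), Add(-26, 98))), -1)) = Mul(81142, Pow(Add(-3, Mul(Rational(-3, 2), 72)), -1)) = Mul(81142, Pow(Add(-3, -108), -1)) = Mul(81142, Pow(-111, -1)) = Mul(81142, Rational(-1, 111)) = Rational(-81142, 111)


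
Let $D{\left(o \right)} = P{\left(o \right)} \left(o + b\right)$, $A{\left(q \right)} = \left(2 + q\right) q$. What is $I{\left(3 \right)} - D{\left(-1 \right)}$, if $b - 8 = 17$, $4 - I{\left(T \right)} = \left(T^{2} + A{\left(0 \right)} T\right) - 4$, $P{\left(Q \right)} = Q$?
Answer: $23$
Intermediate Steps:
$A{\left(q \right)} = q \left(2 + q\right)$
$I{\left(T \right)} = 8 - T^{2}$ ($I{\left(T \right)} = 4 - \left(\left(T^{2} + 0 \left(2 + 0\right) T\right) - 4\right) = 4 - \left(\left(T^{2} + 0 \cdot 2 T\right) - 4\right) = 4 - \left(\left(T^{2} + 0 T\right) - 4\right) = 4 - \left(\left(T^{2} + 0\right) - 4\right) = 4 - \left(T^{2} - 4\right) = 4 - \left(-4 + T^{2}\right) = 8 - T^{2}$)
$b = 25$ ($b = 8 + 17 = 25$)
$D{\left(o \right)} = o \left(25 + o\right)$ ($D{\left(o \right)} = o \left(o + 25\right) = o \left(25 + o\right)$)
$I{\left(3 \right)} - D{\left(-1 \right)} = \left(8 - 3^{2}\right) - - (25 - 1) = \left(8 - 9\right) - \left(-1\right) 24 = \left(8 - 9\right) - -24 = -1 + 24 = 23$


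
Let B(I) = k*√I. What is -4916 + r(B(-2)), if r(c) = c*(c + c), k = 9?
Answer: -5240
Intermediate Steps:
B(I) = 9*√I
r(c) = 2*c² (r(c) = c*(2*c) = 2*c²)
-4916 + r(B(-2)) = -4916 + 2*(9*√(-2))² = -4916 + 2*(9*(I*√2))² = -4916 + 2*(9*I*√2)² = -4916 + 2*(-162) = -4916 - 324 = -5240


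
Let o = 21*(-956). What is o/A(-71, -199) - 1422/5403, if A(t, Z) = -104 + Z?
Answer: 12004418/181901 ≈ 65.994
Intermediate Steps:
o = -20076
o/A(-71, -199) - 1422/5403 = -20076/(-104 - 199) - 1422/5403 = -20076/(-303) - 1422*1/5403 = -20076*(-1/303) - 474/1801 = 6692/101 - 474/1801 = 12004418/181901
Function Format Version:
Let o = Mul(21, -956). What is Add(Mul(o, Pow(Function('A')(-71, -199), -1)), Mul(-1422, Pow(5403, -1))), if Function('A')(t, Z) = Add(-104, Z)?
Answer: Rational(12004418, 181901) ≈ 65.994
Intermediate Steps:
o = -20076
Add(Mul(o, Pow(Function('A')(-71, -199), -1)), Mul(-1422, Pow(5403, -1))) = Add(Mul(-20076, Pow(Add(-104, -199), -1)), Mul(-1422, Pow(5403, -1))) = Add(Mul(-20076, Pow(-303, -1)), Mul(-1422, Rational(1, 5403))) = Add(Mul(-20076, Rational(-1, 303)), Rational(-474, 1801)) = Add(Rational(6692, 101), Rational(-474, 1801)) = Rational(12004418, 181901)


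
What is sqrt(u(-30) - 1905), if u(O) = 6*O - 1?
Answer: I*sqrt(2086) ≈ 45.673*I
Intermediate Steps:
u(O) = -1 + 6*O
sqrt(u(-30) - 1905) = sqrt((-1 + 6*(-30)) - 1905) = sqrt((-1 - 180) - 1905) = sqrt(-181 - 1905) = sqrt(-2086) = I*sqrt(2086)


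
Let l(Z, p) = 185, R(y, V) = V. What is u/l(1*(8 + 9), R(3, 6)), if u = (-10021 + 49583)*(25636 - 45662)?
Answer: -792268612/185 ≈ -4.2825e+6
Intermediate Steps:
u = -792268612 (u = 39562*(-20026) = -792268612)
u/l(1*(8 + 9), R(3, 6)) = -792268612/185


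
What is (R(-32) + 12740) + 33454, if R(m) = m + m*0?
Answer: 46162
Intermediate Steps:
R(m) = m (R(m) = m + 0 = m)
(R(-32) + 12740) + 33454 = (-32 + 12740) + 33454 = 12708 + 33454 = 46162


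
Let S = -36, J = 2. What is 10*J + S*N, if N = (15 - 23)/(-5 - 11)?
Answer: 2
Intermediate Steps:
N = ½ (N = -8/(-16) = -8*(-1/16) = ½ ≈ 0.50000)
10*J + S*N = 10*2 - 36*½ = 20 - 18 = 2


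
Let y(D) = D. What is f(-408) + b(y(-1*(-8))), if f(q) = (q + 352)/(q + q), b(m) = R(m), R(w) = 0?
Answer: 7/102 ≈ 0.068627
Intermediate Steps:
b(m) = 0
f(q) = (352 + q)/(2*q) (f(q) = (352 + q)/((2*q)) = (352 + q)*(1/(2*q)) = (352 + q)/(2*q))
f(-408) + b(y(-1*(-8))) = (½)*(352 - 408)/(-408) + 0 = (½)*(-1/408)*(-56) + 0 = 7/102 + 0 = 7/102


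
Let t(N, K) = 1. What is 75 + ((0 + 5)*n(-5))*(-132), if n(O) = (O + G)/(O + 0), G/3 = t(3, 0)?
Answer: -189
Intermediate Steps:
G = 3 (G = 3*1 = 3)
n(O) = (3 + O)/O (n(O) = (O + 3)/(O + 0) = (3 + O)/O)
75 + ((0 + 5)*n(-5))*(-132) = 75 + ((0 + 5)*((3 - 5)/(-5)))*(-132) = 75 + (5*(-1/5*(-2)))*(-132) = 75 + (5*(2/5))*(-132) = 75 + 2*(-132) = 75 - 264 = -189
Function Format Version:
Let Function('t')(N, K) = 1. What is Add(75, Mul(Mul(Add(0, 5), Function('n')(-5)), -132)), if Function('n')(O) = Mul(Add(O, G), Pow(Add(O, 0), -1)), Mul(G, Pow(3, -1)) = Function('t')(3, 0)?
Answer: -189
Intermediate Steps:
G = 3 (G = Mul(3, 1) = 3)
Function('n')(O) = Mul(Pow(O, -1), Add(3, O)) (Function('n')(O) = Mul(Add(O, 3), Pow(Add(O, 0), -1)) = Mul(Add(3, O), Pow(O, -1)) = Mul(Pow(O, -1), Add(3, O)))
Add(75, Mul(Mul(Add(0, 5), Function('n')(-5)), -132)) = Add(75, Mul(Mul(Add(0, 5), Mul(Pow(-5, -1), Add(3, -5))), -132)) = Add(75, Mul(Mul(5, Mul(Rational(-1, 5), -2)), -132)) = Add(75, Mul(Mul(5, Rational(2, 5)), -132)) = Add(75, Mul(2, -132)) = Add(75, -264) = -189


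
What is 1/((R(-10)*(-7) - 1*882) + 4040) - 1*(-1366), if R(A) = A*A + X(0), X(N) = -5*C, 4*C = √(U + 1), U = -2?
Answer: 132050506662/96669449 - 140*I/96669449 ≈ 1366.0 - 1.4482e-6*I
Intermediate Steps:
C = I/4 (C = √(-2 + 1)/4 = √(-1)/4 = I/4 ≈ 0.25*I)
X(N) = -5*I/4
R(A) = A² - 5*I/4 (R(A) = A*A - 5*I/4 = A² - 5*I/4)
1/((R(-10)*(-7) - 1*882) + 4040) - 1*(-1366) = 1/((((-10)² - 5*I/4)*(-7) - 1*882) + 4040) - 1*(-1366) = 1/(((100 - 5*I/4)*(-7) - 882) + 4040) + 1366 = 1/(((-700 + 35*I/4) - 882) + 4040) + 1366 = 1/((-1582 + 35*I/4) + 4040) + 1366 = 1/(2458 + 35*I/4) + 1366 = 16*(2458 - 35*I/4)/96669449 + 1366 = 1366 + 16*(2458 - 35*I/4)/96669449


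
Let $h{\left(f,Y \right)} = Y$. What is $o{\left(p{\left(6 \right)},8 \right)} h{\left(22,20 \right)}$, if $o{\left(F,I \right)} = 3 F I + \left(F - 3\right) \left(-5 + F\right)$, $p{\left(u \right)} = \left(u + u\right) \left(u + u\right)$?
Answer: $461100$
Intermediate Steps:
$p{\left(u \right)} = 4 u^{2}$ ($p{\left(u \right)} = 2 u 2 u = 4 u^{2}$)
$o{\left(F,I \right)} = \left(-5 + F\right) \left(-3 + F\right) + 3 F I$ ($o{\left(F,I \right)} = 3 F I + \left(-3 + F\right) \left(-5 + F\right) = 3 F I + \left(-5 + F\right) \left(-3 + F\right) = \left(-5 + F\right) \left(-3 + F\right) + 3 F I$)
$o{\left(p{\left(6 \right)},8 \right)} h{\left(22,20 \right)} = \left(15 + \left(4 \cdot 6^{2}\right)^{2} - 8 \cdot 4 \cdot 6^{2} + 3 \cdot 4 \cdot 6^{2} \cdot 8\right) 20 = \left(15 + \left(4 \cdot 36\right)^{2} - 8 \cdot 4 \cdot 36 + 3 \cdot 4 \cdot 36 \cdot 8\right) 20 = \left(15 + 144^{2} - 1152 + 3 \cdot 144 \cdot 8\right) 20 = \left(15 + 20736 - 1152 + 3456\right) 20 = 23055 \cdot 20 = 461100$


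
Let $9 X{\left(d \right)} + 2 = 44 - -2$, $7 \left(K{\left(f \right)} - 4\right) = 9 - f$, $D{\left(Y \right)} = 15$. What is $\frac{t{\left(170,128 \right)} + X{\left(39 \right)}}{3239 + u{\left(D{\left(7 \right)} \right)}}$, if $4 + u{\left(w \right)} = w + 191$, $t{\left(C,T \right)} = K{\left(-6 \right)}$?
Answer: $\frac{695}{216783} \approx 0.003206$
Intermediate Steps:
$K{\left(f \right)} = \frac{37}{7} - \frac{f}{7}$ ($K{\left(f \right)} = 4 + \frac{9 - f}{7} = 4 - \left(- \frac{9}{7} + \frac{f}{7}\right) = \frac{37}{7} - \frac{f}{7}$)
$t{\left(C,T \right)} = \frac{43}{7}$ ($t{\left(C,T \right)} = \frac{37}{7} - - \frac{6}{7} = \frac{37}{7} + \frac{6}{7} = \frac{43}{7}$)
$u{\left(w \right)} = 187 + w$ ($u{\left(w \right)} = -4 + \left(w + 191\right) = -4 + \left(191 + w\right) = 187 + w$)
$X{\left(d \right)} = \frac{44}{9}$ ($X{\left(d \right)} = - \frac{2}{9} + \frac{44 - -2}{9} = - \frac{2}{9} + \frac{44 + 2}{9} = - \frac{2}{9} + \frac{1}{9} \cdot 46 = - \frac{2}{9} + \frac{46}{9} = \frac{44}{9}$)
$\frac{t{\left(170,128 \right)} + X{\left(39 \right)}}{3239 + u{\left(D{\left(7 \right)} \right)}} = \frac{\frac{43}{7} + \frac{44}{9}}{3239 + \left(187 + 15\right)} = \frac{695}{63 \left(3239 + 202\right)} = \frac{695}{63 \cdot 3441} = \frac{695}{63} \cdot \frac{1}{3441} = \frac{695}{216783}$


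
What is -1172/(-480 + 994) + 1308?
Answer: 335570/257 ≈ 1305.7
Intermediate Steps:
-1172/(-480 + 994) + 1308 = -1172/514 + 1308 = -1172*1/514 + 1308 = -586/257 + 1308 = 335570/257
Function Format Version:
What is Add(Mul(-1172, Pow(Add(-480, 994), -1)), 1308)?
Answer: Rational(335570, 257) ≈ 1305.7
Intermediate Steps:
Add(Mul(-1172, Pow(Add(-480, 994), -1)), 1308) = Add(Mul(-1172, Pow(514, -1)), 1308) = Add(Mul(-1172, Rational(1, 514)), 1308) = Add(Rational(-586, 257), 1308) = Rational(335570, 257)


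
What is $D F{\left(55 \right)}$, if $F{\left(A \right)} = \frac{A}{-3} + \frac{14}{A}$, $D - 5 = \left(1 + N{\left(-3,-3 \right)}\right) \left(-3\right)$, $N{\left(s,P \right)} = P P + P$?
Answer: $\frac{47728}{165} \approx 289.26$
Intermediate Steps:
$N{\left(s,P \right)} = P + P^{2}$ ($N{\left(s,P \right)} = P^{2} + P = P + P^{2}$)
$D = -16$ ($D = 5 + \left(1 - 3 \left(1 - 3\right)\right) \left(-3\right) = 5 + \left(1 - -6\right) \left(-3\right) = 5 + \left(1 + 6\right) \left(-3\right) = 5 + 7 \left(-3\right) = 5 - 21 = -16$)
$F{\left(A \right)} = \frac{14}{A} - \frac{A}{3}$ ($F{\left(A \right)} = A \left(- \frac{1}{3}\right) + \frac{14}{A} = - \frac{A}{3} + \frac{14}{A} = \frac{14}{A} - \frac{A}{3}$)
$D F{\left(55 \right)} = - 16 \left(\frac{14}{55} - \frac{55}{3}\right) = \left(-16\right) \left(- \frac{2983}{165}\right) = \frac{47728}{165}$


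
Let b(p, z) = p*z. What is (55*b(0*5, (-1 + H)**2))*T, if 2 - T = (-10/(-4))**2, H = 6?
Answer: 0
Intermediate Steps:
T = -17/4 (T = 2 - (-10/(-4))**2 = 2 - (-10*(-1/4))**2 = 2 - (5/2)**2 = 2 - 1*25/4 = 2 - 25/4 = -17/4 ≈ -4.2500)
(55*b(0*5, (-1 + H)**2))*T = (55*((0*5)*(-1 + 6)**2))*(-17/4) = (55*(0*5**2))*(-17/4) = (55*(0*25))*(-17/4) = (55*0)*(-17/4) = 0*(-17/4) = 0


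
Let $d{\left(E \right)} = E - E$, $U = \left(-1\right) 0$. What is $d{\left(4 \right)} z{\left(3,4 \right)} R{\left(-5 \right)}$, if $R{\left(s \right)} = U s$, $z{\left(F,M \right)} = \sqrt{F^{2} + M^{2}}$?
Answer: $0$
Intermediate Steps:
$U = 0$
$R{\left(s \right)} = 0$ ($R{\left(s \right)} = 0 s = 0$)
$d{\left(E \right)} = 0$
$d{\left(4 \right)} z{\left(3,4 \right)} R{\left(-5 \right)} = 0 \sqrt{3^{2} + 4^{2}} \cdot 0 = 0 \sqrt{9 + 16} \cdot 0 = 0 \sqrt{25} \cdot 0 = 0 \cdot 5 \cdot 0 = 0 \cdot 0 = 0$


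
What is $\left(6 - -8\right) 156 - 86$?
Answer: $2098$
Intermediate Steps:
$\left(6 - -8\right) 156 - 86 = \left(6 + 8\right) 156 - 86 = 14 \cdot 156 - 86 = 2184 - 86 = 2098$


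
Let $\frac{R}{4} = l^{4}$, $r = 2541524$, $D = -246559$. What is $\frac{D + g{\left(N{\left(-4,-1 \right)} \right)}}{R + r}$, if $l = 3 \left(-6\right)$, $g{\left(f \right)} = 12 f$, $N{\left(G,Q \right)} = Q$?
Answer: $- \frac{246571}{2961428} \approx -0.083261$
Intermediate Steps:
$l = -18$
$R = 419904$ ($R = 4 \left(-18\right)^{4} = 4 \cdot 104976 = 419904$)
$\frac{D + g{\left(N{\left(-4,-1 \right)} \right)}}{R + r} = \frac{-246559 + 12 \left(-1\right)}{419904 + 2541524} = \frac{-246559 - 12}{2961428} = \left(-246571\right) \frac{1}{2961428} = - \frac{246571}{2961428}$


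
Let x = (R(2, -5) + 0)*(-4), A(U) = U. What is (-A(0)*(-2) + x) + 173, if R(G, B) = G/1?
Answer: 165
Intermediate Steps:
R(G, B) = G (R(G, B) = G*1 = G)
x = -8 (x = (2 + 0)*(-4) = 2*(-4) = -8)
(-A(0)*(-2) + x) + 173 = (-1*0*(-2) - 8) + 173 = (0*(-2) - 8) + 173 = (0 - 8) + 173 = -8 + 173 = 165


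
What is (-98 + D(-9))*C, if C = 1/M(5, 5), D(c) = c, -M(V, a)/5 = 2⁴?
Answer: 107/80 ≈ 1.3375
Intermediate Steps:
M(V, a) = -80 (M(V, a) = -5*2⁴ = -5*16 = -80)
C = -1/80 (C = 1/(-80) = -1/80 ≈ -0.012500)
(-98 + D(-9))*C = (-98 - 9)*(-1/80) = -107*(-1/80) = 107/80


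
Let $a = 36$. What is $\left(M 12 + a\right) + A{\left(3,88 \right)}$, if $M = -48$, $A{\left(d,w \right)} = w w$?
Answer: $7204$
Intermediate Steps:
$A{\left(d,w \right)} = w^{2}$
$\left(M 12 + a\right) + A{\left(3,88 \right)} = \left(\left(-48\right) 12 + 36\right) + 88^{2} = \left(-576 + 36\right) + 7744 = -540 + 7744 = 7204$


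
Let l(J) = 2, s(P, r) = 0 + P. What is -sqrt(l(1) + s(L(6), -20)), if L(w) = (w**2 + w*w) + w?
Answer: -4*sqrt(5) ≈ -8.9443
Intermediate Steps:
L(w) = w + 2*w**2 (L(w) = (w**2 + w**2) + w = 2*w**2 + w = w + 2*w**2)
s(P, r) = P
-sqrt(l(1) + s(L(6), -20)) = -sqrt(2 + 6*(1 + 2*6)) = -sqrt(2 + 6*(1 + 12)) = -sqrt(2 + 6*13) = -sqrt(2 + 78) = -sqrt(80) = -4*sqrt(5)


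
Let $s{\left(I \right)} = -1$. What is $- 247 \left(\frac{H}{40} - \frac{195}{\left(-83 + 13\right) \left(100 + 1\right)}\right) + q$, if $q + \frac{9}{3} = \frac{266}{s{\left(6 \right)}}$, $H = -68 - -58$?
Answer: $- \frac{605369}{2828} \approx -214.06$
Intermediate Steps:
$H = -10$ ($H = -68 + 58 = -10$)
$q = -269$ ($q = -3 + \frac{266}{-1} = -3 + 266 \left(-1\right) = -3 - 266 = -269$)
$- 247 \left(\frac{H}{40} - \frac{195}{\left(-83 + 13\right) \left(100 + 1\right)}\right) + q = - 247 \left(- \frac{10}{40} - \frac{195}{\left(-83 + 13\right) \left(100 + 1\right)}\right) - 269 = - 247 \left(\left(-10\right) \frac{1}{40} - \frac{195}{\left(-70\right) 101}\right) - 269 = - 247 \left(- \frac{1}{4} - \frac{195}{-7070}\right) - 269 = - 247 \left(- \frac{1}{4} - - \frac{39}{1414}\right) - 269 = - 247 \left(- \frac{1}{4} + \frac{39}{1414}\right) - 269 = \left(-247\right) \left(- \frac{629}{2828}\right) - 269 = \frac{155363}{2828} - 269 = - \frac{605369}{2828}$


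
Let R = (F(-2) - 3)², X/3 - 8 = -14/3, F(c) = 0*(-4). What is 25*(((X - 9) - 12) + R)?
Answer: -50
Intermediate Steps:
F(c) = 0
X = 10 (X = 24 + 3*(-14/3) = 24 - 14 = 10)
R = 9 (R = (0 - 3)² = (-3)² = 9)
25*(((X - 9) - 12) + R) = 25*(((10 - 9) - 12) + 9) = 25*((1 - 12) + 9) = 25*(-11 + 9) = 25*(-2) = -50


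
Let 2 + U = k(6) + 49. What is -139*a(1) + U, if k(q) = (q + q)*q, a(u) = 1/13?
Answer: 1408/13 ≈ 108.31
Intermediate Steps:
a(u) = 1/13
k(q) = 2*q² (k(q) = (2*q)*q = 2*q²)
U = 119 (U = -2 + (2*6² + 49) = -2 + (2*36 + 49) = -2 + (72 + 49) = -2 + 121 = 119)
-139*a(1) + U = -139*1/13 + 119 = -139/13 + 119 = 1408/13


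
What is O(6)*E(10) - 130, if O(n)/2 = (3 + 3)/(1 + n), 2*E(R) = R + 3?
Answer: -832/7 ≈ -118.86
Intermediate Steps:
E(R) = 3/2 + R/2 (E(R) = (R + 3)/2 = (3 + R)/2 = 3/2 + R/2)
O(n) = 12/(1 + n) (O(n) = 2*((3 + 3)/(1 + n)) = 2*(6/(1 + n)) = 12/(1 + n))
O(6)*E(10) - 130 = (12/(1 + 6))*(3/2 + (½)*10) - 130 = (12/7)*(3/2 + 5) - 130 = (12*(⅐))*(13/2) - 130 = (12/7)*(13/2) - 130 = 78/7 - 130 = -832/7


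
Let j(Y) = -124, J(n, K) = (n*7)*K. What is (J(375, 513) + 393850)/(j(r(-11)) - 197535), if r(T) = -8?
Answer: -158225/17969 ≈ -8.8054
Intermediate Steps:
J(n, K) = 7*K*n (J(n, K) = (7*n)*K = 7*K*n)
(J(375, 513) + 393850)/(j(r(-11)) - 197535) = (7*513*375 + 393850)/(-124 - 197535) = (1346625 + 393850)/(-197659) = 1740475*(-1/197659) = -158225/17969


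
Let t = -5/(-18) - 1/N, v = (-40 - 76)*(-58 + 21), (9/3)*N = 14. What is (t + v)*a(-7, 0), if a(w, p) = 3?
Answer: 270400/21 ≈ 12876.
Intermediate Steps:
N = 14/3 (N = (1/3)*14 = 14/3 ≈ 4.6667)
v = 4292 (v = -116*(-37) = 4292)
t = 4/63 (t = -5/(-18) - 1/14/3 = -5*(-1/18) - 1*3/14 = 5/18 - 3/14 = 4/63 ≈ 0.063492)
(t + v)*a(-7, 0) = (4/63 + 4292)*3 = (270400/63)*3 = 270400/21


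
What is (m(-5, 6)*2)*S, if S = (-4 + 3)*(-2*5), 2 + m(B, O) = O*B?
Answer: -640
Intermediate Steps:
m(B, O) = -2 + B*O (m(B, O) = -2 + O*B = -2 + B*O)
S = 10 (S = -1*(-10) = 10)
(m(-5, 6)*2)*S = ((-2 - 5*6)*2)*10 = ((-2 - 30)*2)*10 = -32*2*10 = -64*10 = -640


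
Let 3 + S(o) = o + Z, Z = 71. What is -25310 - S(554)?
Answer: -25932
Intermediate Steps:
S(o) = 68 + o (S(o) = -3 + (o + 71) = -3 + (71 + o) = 68 + o)
-25310 - S(554) = -25310 - (68 + 554) = -25310 - 1*622 = -25310 - 622 = -25932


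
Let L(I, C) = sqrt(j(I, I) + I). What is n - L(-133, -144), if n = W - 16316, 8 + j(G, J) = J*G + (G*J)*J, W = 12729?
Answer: -3587 - I*sqrt(2335089) ≈ -3587.0 - 1528.1*I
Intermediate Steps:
j(G, J) = -8 + G*J + G*J**2 (j(G, J) = -8 + (J*G + (G*J)*J) = -8 + (G*J + G*J**2) = -8 + G*J + G*J**2)
L(I, C) = sqrt(-8 + I + I**2 + I**3) (L(I, C) = sqrt((-8 + I*I + I*I**2) + I) = sqrt((-8 + I**2 + I**3) + I) = sqrt(-8 + I + I**2 + I**3))
n = -3587 (n = 12729 - 16316 = -3587)
n - L(-133, -144) = -3587 - sqrt(-8 - 133 + (-133)**2 + (-133)**3) = -3587 - sqrt(-8 - 133 + 17689 - 2352637) = -3587 - sqrt(-2335089) = -3587 - I*sqrt(2335089)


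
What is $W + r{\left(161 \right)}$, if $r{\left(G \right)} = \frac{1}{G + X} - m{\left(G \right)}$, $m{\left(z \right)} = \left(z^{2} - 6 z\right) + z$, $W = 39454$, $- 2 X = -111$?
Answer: $\frac{6208356}{433} \approx 14338.0$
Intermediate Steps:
$X = \frac{111}{2}$ ($X = \left(- \frac{1}{2}\right) \left(-111\right) = \frac{111}{2} \approx 55.5$)
$m{\left(z \right)} = z^{2} - 5 z$
$r{\left(G \right)} = \frac{1}{\frac{111}{2} + G} - G \left(-5 + G\right)$ ($r{\left(G \right)} = \frac{1}{G + \frac{111}{2}} - G \left(-5 + G\right) = \frac{1}{\frac{111}{2} + G} - G \left(-5 + G\right)$)
$W + r{\left(161 \right)} = 39454 + \frac{2 - 101 \cdot 161^{2} - 2 \cdot 161^{3} + 555 \cdot 161}{111 + 2 \cdot 161} = 39454 + \frac{2 - 2618021 - 8346562 + 89355}{111 + 322} = 39454 + \frac{2 - 2618021 - 8346562 + 89355}{433} = 39454 + \frac{1}{433} \left(-10875226\right) = 39454 - \frac{10875226}{433} = \frac{6208356}{433}$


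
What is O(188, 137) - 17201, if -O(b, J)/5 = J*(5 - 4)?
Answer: -17886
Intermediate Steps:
O(b, J) = -5*J (O(b, J) = -5*J*(5 - 4) = -5*J)
O(188, 137) - 17201 = -5*137 - 17201 = -685 - 17201 = -17886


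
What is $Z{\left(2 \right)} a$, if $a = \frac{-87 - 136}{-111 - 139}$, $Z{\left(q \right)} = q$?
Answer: $\frac{223}{125} \approx 1.784$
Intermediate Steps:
$a = \frac{223}{250}$ ($a = - \frac{223}{-250} = \left(-223\right) \left(- \frac{1}{250}\right) = \frac{223}{250} \approx 0.892$)
$Z{\left(2 \right)} a = 2 \cdot \frac{223}{250} = \frac{223}{125}$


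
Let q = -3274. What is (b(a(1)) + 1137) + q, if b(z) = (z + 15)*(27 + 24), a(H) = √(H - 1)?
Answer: -1372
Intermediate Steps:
a(H) = √(-1 + H)
b(z) = 765 + 51*z (b(z) = (15 + z)*51 = 765 + 51*z)
(b(a(1)) + 1137) + q = ((765 + 51*√(-1 + 1)) + 1137) - 3274 = ((765 + 51*√0) + 1137) - 3274 = ((765 + 51*0) + 1137) - 3274 = ((765 + 0) + 1137) - 3274 = (765 + 1137) - 3274 = 1902 - 3274 = -1372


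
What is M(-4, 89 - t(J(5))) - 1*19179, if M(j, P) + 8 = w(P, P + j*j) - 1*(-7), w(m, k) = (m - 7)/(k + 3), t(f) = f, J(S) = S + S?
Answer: -939784/49 ≈ -19179.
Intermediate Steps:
J(S) = 2*S
w(m, k) = (-7 + m)/(3 + k)
M(j, P) = -1 + (-7 + P)/(3 + P + j²) (M(j, P) = -8 + ((-7 + P)/(3 + (P + j*j)) - 1*(-7)) = -8 + ((-7 + P)/(3 + (P + j²)) + 7) = -8 + ((-7 + P)/(3 + P + j²) + 7) = -8 + (7 + (-7 + P)/(3 + P + j²)) = -1 + (-7 + P)/(3 + P + j²))
M(-4, 89 - t(J(5))) - 1*19179 = (-10 - 1*(-4)²)/(3 + (89 - 2*5) + (-4)²) - 1*19179 = (-10 - 1*16)/(3 + (89 - 1*10) + 16) - 19179 = (-10 - 16)/(3 + (89 - 10) + 16) - 19179 = -26/(3 + 79 + 16) - 19179 = -26/98 - 19179 = (1/98)*(-26) - 19179 = -13/49 - 19179 = -939784/49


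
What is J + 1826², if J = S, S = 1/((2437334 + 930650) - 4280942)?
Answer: 3044053948407/912958 ≈ 3.3343e+6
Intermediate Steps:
S = -1/912958 (S = 1/(3367984 - 4280942) = 1/(-912958) = -1/912958 ≈ -1.0953e-6)
J = -1/912958 ≈ -1.0953e-6
J + 1826² = -1/912958 + 1826² = -1/912958 + 3334276 = 3044053948407/912958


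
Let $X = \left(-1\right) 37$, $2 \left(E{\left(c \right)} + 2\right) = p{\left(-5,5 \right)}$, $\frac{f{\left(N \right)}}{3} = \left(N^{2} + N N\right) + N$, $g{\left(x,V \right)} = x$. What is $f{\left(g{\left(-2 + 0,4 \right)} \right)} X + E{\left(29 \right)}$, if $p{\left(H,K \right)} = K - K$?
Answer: $-668$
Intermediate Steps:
$p{\left(H,K \right)} = 0$
$f{\left(N \right)} = 3 N + 6 N^{2}$ ($f{\left(N \right)} = 3 \left(\left(N^{2} + N N\right) + N\right) = 3 \left(\left(N^{2} + N^{2}\right) + N\right) = 3 \left(2 N^{2} + N\right) = 3 \left(N + 2 N^{2}\right) = 3 N + 6 N^{2}$)
$E{\left(c \right)} = -2$ ($E{\left(c \right)} = -2 + \frac{1}{2} \cdot 0 = -2 + 0 = -2$)
$X = -37$
$f{\left(g{\left(-2 + 0,4 \right)} \right)} X + E{\left(29 \right)} = 3 \left(-2 + 0\right) \left(1 + 2 \left(-2 + 0\right)\right) \left(-37\right) - 2 = 3 \left(-2\right) \left(1 + 2 \left(-2\right)\right) \left(-37\right) - 2 = 3 \left(-2\right) \left(1 - 4\right) \left(-37\right) - 2 = 3 \left(-2\right) \left(-3\right) \left(-37\right) - 2 = 18 \left(-37\right) - 2 = -666 - 2 = -668$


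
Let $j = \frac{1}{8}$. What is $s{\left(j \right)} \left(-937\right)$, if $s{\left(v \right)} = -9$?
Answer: $8433$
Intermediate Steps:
$j = \frac{1}{8} \approx 0.125$
$s{\left(j \right)} \left(-937\right) = \left(-9\right) \left(-937\right) = 8433$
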